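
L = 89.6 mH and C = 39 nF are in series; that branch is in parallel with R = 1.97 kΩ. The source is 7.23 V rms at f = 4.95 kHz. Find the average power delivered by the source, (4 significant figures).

ω = 2πf = 31100 rad/s
X_L = ωL = 2787 Ω
X_C = 1/(ωC) = 824.4 Ω
Branch 1: Z₁ = R = 1970 Ω
Branch 2 (series LC): Z₂ = j(X_L − X_C) = j1962 Ω
Parallel: Z = Z₁Z₂/(Z₁+Z₂), |Z| = 1390 Ω, ∠Z = 45.11°
I = V/|Z| = 5.200 mA
P = VI cos φ = 7.23 × 0.005200 × cos(45.11°) = 26.53 mW

26.53 mW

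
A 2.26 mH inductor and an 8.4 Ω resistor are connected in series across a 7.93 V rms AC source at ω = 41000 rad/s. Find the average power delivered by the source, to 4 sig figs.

61.02 mW

X_L = ωL = 92.66 Ω
Z = 8.400 + j92.66 Ω
|Z| = √(8.400² + 92.66²) = 93.04 Ω
∠Z = arctan(92.66/8.400) = 84.82°
I = V/|Z| = 85.23 mA
P = VI cos φ = 7.93 × 0.08523 × cos(84.82°) = 61.02 mW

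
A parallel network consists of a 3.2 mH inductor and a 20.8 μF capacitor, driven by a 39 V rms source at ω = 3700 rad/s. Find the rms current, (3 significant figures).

X_L = ωL = 11.8 Ω
X_C = 1/(ωC) = 13.0 Ω
Parallel: admittances add. Y = 1/(jωL) + jωC
Y = (0 − j0.00750) S
|Y| = 0.00750 S → |Z| = 1/|Y| = 133 Ω, ∠Z = −∠Y = 90.0°
I = V/|Z| = 39/133 = 292 mA

292 mA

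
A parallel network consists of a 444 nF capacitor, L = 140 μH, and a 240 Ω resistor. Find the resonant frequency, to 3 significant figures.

20.2 kHz

ω₀ = 1/√(LC) = 1/√(0.00014 × 4.44e-07) = 126800 rad/s
f₀ = ω₀/(2π) = 20.2 kHz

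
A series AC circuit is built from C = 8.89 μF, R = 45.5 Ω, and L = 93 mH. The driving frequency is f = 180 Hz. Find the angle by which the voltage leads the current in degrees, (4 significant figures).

7.167°

ω = 2πf = 1131 rad/s
X_L = ωL = 105.2 Ω
X_C = 1/(ωC) = 99.46 Ω
Net reactance X = X_L − X_C = 5.721 Ω
Z = 45.50 + j5.721 Ω
|Z| = √(45.50² + 5.721²) = 45.86 Ω
∠Z = arctan(5.721/45.50) = 7.167°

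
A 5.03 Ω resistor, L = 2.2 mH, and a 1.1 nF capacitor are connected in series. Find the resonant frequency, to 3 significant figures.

102 kHz

ω₀ = 1/√(LC) = 1/√(0.0022 × 1.1e-09) = 642800 rad/s
f₀ = ω₀/(2π) = 102 kHz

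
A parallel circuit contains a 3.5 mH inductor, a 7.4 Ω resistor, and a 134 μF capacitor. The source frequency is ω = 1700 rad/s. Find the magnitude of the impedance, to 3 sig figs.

X_L = ωL = 5.95 Ω
X_C = 1/(ωC) = 4.39 Ω
Parallel: admittances add. Y = 1/R + 1/(jωL) + jωC
Y = (0.135 + j0.0597) S
|Y| = 0.148 S → |Z| = 1/|Y| = 6.77 Ω, ∠Z = −∠Y = -23.8°

6.77 Ω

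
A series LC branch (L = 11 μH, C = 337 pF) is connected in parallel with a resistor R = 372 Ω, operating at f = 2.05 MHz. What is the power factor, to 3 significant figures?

ω = 2πf = 1.288e+07 rad/s
X_L = ωL = 142 Ω
X_C = 1/(ωC) = 230 Ω
Branch 1: Z₁ = R = 372 Ω
Branch 2 (series LC): Z₂ = j(X_L − X_C) = −j88.7 Ω
Parallel: Z = Z₁Z₂/(Z₁+Z₂), |Z| = 86.3 Ω, ∠Z = -76.6°
cos φ = cos(-76.6°) = 0.232

0.232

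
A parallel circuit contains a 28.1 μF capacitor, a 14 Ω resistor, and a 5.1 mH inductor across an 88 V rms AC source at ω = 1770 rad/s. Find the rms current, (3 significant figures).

X_L = ωL = 9.03 Ω
X_C = 1/(ωC) = 20.1 Ω
Parallel: admittances add. Y = 1/R + 1/(jωL) + jωC
Y = (0.0714 − j0.0610) S
|Y| = 0.0940 S → |Z| = 1/|Y| = 10.6 Ω, ∠Z = −∠Y = 40.5°
I = V/|Z| = 88/10.6 = 8.27 A

8.27 A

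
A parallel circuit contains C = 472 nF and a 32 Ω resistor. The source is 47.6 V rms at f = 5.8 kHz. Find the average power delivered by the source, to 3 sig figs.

70.8 W

ω = 2πf = 36440 rad/s
X_C = 1/(ωC) = 58.1 Ω
Parallel: admittances add. Y = 1/R + jωC
Y = (0.0312 + j0.0172) S
|Y| = 0.0357 S → |Z| = 1/|Y| = 28.0 Ω, ∠Z = −∠Y = -28.8°
I = V/|Z| = 1.70 A
P = VI cos φ = 47.6 × 1.70 × cos(-28.8°) = 70.8 W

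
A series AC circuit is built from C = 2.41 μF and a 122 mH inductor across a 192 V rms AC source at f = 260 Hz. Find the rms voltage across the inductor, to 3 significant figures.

700 V

ω = 2πf = 1634 rad/s
X_L = ωL = 199 Ω
X_C = 1/(ωC) = 254 Ω
Net reactance X = X_L − X_C = -54.7 Ω
Z = − j54.7 Ω
|Z| = √(0² + 54.7²) = 54.7 Ω
I = V/|Z| = 3.51 A
V_L = I·|Z_L| = 3.51 × 199 = 700 V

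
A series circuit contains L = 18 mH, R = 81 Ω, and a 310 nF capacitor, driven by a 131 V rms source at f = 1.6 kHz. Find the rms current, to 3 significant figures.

ω = 2πf = 10050 rad/s
X_L = ωL = 181 Ω
X_C = 1/(ωC) = 321 Ω
Net reactance X = X_L − X_C = -140 Ω
Z = 81.0 − j140 Ω
|Z| = √(81.0² + 140²) = 162 Ω
I = V/|Z| = 131/162 = 810 mA

810 mA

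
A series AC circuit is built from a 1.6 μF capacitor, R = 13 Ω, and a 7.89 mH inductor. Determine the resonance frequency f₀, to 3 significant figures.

ω₀ = 1/√(LC) = 1/√(0.00789 × 1.6e-06) = 8900 rad/s
f₀ = ω₀/(2π) = 1.42 kHz

1.42 kHz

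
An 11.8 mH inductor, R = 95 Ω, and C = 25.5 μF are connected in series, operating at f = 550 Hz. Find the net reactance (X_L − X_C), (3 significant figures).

29.4 Ω

ω = 2πf = 3456 rad/s
X_L = ωL = 40.8 Ω
X_C = 1/(ωC) = 11.3 Ω
X = 40.8 − 11.3 = 29.4 Ω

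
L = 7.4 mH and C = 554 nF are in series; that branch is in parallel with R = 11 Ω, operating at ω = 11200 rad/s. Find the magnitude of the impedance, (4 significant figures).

10.89 Ω

X_L = ωL = 82.88 Ω
X_C = 1/(ωC) = 161.2 Ω
Branch 1: Z₁ = R = 11.00 Ω
Branch 2 (series LC): Z₂ = j(X_L − X_C) = −j78.29 Ω
Parallel: Z = Z₁Z₂/(Z₁+Z₂), |Z| = 10.89 Ω, ∠Z = -7.998°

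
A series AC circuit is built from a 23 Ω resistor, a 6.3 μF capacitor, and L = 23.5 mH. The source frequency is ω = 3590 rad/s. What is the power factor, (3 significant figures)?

X_L = ωL = 84.4 Ω
X_C = 1/(ωC) = 44.2 Ω
Net reactance X = X_L − X_C = 40.2 Ω
Z = 23.0 + j40.2 Ω
|Z| = √(23.0² + 40.2²) = 46.3 Ω
∠Z = arctan(40.2/23.0) = 60.2°
cos φ = cos(60.2°) = 0.497

0.497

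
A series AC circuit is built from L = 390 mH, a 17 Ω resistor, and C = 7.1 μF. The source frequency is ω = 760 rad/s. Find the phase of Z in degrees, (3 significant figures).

81.3°

X_L = ωL = 296 Ω
X_C = 1/(ωC) = 185 Ω
Net reactance X = X_L − X_C = 111 Ω
Z = 17.0 + j111 Ω
|Z| = √(17.0² + 111²) = 112 Ω
∠Z = arctan(111/17.0) = 81.3°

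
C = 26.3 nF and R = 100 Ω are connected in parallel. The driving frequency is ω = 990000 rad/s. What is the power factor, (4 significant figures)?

0.3585

X_C = 1/(ωC) = 38.41 Ω
Parallel: admittances add. Y = 1/R + jωC
Y = (0.01000 + j0.02604) S
|Y| = 0.02789 S → |Z| = 1/|Y| = 35.85 Ω, ∠Z = −∠Y = -68.99°
cos φ = cos(-68.99°) = 0.3585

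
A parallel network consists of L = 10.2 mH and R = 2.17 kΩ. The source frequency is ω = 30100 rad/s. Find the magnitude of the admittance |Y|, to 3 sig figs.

X_L = ωL = 307 Ω
Parallel: admittances add. Y = 1/R + 1/(jωL)
Y = (0.000461 − j0.00326) S
|Y| = 0.00329 S → |Z| = 1/|Y| = 304 Ω, ∠Z = −∠Y = 81.9°

3.29 mS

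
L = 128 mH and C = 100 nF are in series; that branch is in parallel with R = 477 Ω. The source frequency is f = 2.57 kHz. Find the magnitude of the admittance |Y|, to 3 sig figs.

ω = 2πf = 16150 rad/s
X_L = ωL = 2070 Ω
X_C = 1/(ωC) = 619 Ω
Branch 1: Z₁ = R = 477 Ω
Branch 2 (series LC): Z₂ = j(X_L − X_C) = j1450 Ω
Parallel: Z = Z₁Z₂/(Z₁+Z₂), |Z| = 453 Ω, ∠Z = 18.2°
|Y| = 1/|Z| = 2.21 mS

2.21 mS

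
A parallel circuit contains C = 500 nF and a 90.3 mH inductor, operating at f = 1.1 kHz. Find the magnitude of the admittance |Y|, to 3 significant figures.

1.85 mS

ω = 2πf = 6912 rad/s
X_L = ωL = 624 Ω
X_C = 1/(ωC) = 289 Ω
Parallel: admittances add. Y = 1/(jωL) + jωC
Y = (0 + j0.00185) S
|Y| = 0.00185 S → |Z| = 1/|Y| = 540 Ω, ∠Z = −∠Y = -90.0°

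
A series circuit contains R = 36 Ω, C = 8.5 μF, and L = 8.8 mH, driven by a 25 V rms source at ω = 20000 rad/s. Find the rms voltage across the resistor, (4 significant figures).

X_L = ωL = 176.0 Ω
X_C = 1/(ωC) = 5.882 Ω
Net reactance X = X_L − X_C = 170.1 Ω
Z = 36.00 + j170.1 Ω
|Z| = √(36.00² + 170.1²) = 173.9 Ω
I = V/|Z| = 143.8 mA
V_R = I·|Z_R| = 0.1438 × 36.00 = 5.176 V

5.176 V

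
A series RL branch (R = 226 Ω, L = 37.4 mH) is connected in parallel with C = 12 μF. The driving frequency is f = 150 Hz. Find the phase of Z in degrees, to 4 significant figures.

ω = 2πf = 942.5 rad/s
X_L = ωL = 35.25 Ω
X_C = 1/(ωC) = 88.42 Ω
Branch 1 (R+jX_L): Z₁ = 226.0 + j35.25 Ω, |Z₁| = 228.7 Ω
Branch 2 (−jX_C): Z₂ = −j88.42 Ω
Parallel: Z = Z₁Z₂/(Z₁+Z₂), |Z| = 87.11 Ω, ∠Z = -67.90°

-67.90°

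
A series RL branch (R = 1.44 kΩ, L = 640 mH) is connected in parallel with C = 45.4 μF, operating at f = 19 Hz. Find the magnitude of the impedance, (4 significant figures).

ω = 2πf = 119.4 rad/s
X_L = ωL = 76.40 Ω
X_C = 1/(ωC) = 184.5 Ω
Branch 1 (R+jX_L): Z₁ = 1440 + j76.40 Ω, |Z₁| = 1442 Ω
Branch 2 (−jX_C): Z₂ = −j184.5 Ω
Parallel: Z = Z₁Z₂/(Z₁+Z₂), |Z| = 184.2 Ω, ∠Z = -82.67°

184.2 Ω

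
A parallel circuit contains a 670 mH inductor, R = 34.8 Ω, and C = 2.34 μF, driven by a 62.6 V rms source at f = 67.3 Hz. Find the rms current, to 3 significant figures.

ω = 2πf = 422.9 rad/s
X_L = ωL = 283 Ω
X_C = 1/(ωC) = 1010 Ω
Parallel: admittances add. Y = 1/R + 1/(jωL) + jωC
Y = (0.0287 − j0.00254) S
|Y| = 0.0288 S → |Z| = 1/|Y| = 34.7 Ω, ∠Z = −∠Y = 5.05°
I = V/|Z| = 62.6/34.7 = 1.81 A

1.81 A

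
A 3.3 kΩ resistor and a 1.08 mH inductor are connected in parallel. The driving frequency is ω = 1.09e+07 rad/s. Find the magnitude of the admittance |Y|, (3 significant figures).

315 μS

X_L = ωL = 11800 Ω
Parallel: admittances add. Y = 1/R + 1/(jωL)
Y = (0.000303 − j8.49e-05) S
|Y| = 0.000315 S → |Z| = 1/|Y| = 3180 Ω, ∠Z = −∠Y = 15.7°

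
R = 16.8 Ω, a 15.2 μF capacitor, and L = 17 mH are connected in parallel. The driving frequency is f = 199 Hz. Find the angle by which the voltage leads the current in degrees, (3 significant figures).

ω = 2πf = 1250 rad/s
X_L = ωL = 21.3 Ω
X_C = 1/(ωC) = 52.6 Ω
Parallel: admittances add. Y = 1/R + 1/(jωL) + jωC
Y = (0.0595 − j0.0280) S
|Y| = 0.0658 S → |Z| = 1/|Y| = 15.2 Ω, ∠Z = −∠Y = 25.2°

25.2°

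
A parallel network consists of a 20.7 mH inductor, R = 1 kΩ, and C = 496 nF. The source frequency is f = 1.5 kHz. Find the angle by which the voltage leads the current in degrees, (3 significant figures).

24.3°

ω = 2πf = 9425 rad/s
X_L = ωL = 195 Ω
X_C = 1/(ωC) = 214 Ω
Parallel: admittances add. Y = 1/R + 1/(jωL) + jωC
Y = (0.00100 − j0.000451) S
|Y| = 0.00110 S → |Z| = 1/|Y| = 912 Ω, ∠Z = −∠Y = 24.3°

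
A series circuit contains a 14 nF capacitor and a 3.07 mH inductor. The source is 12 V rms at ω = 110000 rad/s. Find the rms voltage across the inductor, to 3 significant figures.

13.0 V

X_L = ωL = 338 Ω
X_C = 1/(ωC) = 649 Ω
Net reactance X = X_L − X_C = -312 Ω
Z = − j312 Ω
|Z| = √(0² + 312²) = 312 Ω
I = V/|Z| = 38.5 mA
V_L = I·|Z_L| = 0.0385 × 338 = 13.0 V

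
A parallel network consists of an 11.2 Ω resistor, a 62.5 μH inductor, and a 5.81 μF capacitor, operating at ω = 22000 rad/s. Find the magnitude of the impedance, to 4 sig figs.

1.650 Ω

X_L = ωL = 1.375 Ω
X_C = 1/(ωC) = 7.824 Ω
Parallel: admittances add. Y = 1/R + 1/(jωL) + jωC
Y = (0.08929 − j0.5995) S
|Y| = 0.6061 S → |Z| = 1/|Y| = 1.650 Ω, ∠Z = −∠Y = 81.53°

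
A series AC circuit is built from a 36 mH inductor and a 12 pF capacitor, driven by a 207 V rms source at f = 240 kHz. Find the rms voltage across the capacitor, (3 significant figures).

ω = 2πf = 1.508e+06 rad/s
X_L = ωL = 54300 Ω
X_C = 1/(ωC) = 55300 Ω
Net reactance X = X_L − X_C = -975 Ω
Z = − j975 Ω
|Z| = √(0² + 975²) = 975 Ω
I = V/|Z| = 212 mA
V_C = I·|Z_C| = 0.212 × 55300 = 11700 V

11700 V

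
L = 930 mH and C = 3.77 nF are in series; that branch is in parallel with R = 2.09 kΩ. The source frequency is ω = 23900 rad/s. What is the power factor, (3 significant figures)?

X_L = ωL = 22200 Ω
X_C = 1/(ωC) = 11100 Ω
Branch 1: Z₁ = R = 2090 Ω
Branch 2 (series LC): Z₂ = j(X_L − X_C) = j11100 Ω
Parallel: Z = Z₁Z₂/(Z₁+Z₂), |Z| = 2050 Ω, ∠Z = 10.6°
cos φ = cos(10.6°) = 0.983

0.983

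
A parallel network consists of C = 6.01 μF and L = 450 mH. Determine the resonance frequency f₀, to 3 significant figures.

96.8 Hz

ω₀ = 1/√(LC) = 1/√(0.45 × 6.01e-06) = 608.1 rad/s
f₀ = ω₀/(2π) = 96.8 Hz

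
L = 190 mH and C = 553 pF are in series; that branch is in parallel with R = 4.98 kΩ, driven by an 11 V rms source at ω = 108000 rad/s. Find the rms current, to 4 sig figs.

3.656 mA

X_L = ωL = 20520 Ω
X_C = 1/(ωC) = 16740 Ω
Branch 1: Z₁ = R = 4980 Ω
Branch 2 (series LC): Z₂ = j(X_L − X_C) = j3776 Ω
Parallel: Z = Z₁Z₂/(Z₁+Z₂), |Z| = 3009 Ω, ∠Z = 52.83°
I = V/|Z| = 11/3009 = 3.656 mA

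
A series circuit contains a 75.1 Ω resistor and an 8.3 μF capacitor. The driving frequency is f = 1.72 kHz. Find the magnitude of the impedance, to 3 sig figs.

75.9 Ω

ω = 2πf = 10810 rad/s
X_C = 1/(ωC) = 11.1 Ω
Z = 75.1 − j11.1 Ω
|Z| = √(75.1² + 11.1²) = 75.9 Ω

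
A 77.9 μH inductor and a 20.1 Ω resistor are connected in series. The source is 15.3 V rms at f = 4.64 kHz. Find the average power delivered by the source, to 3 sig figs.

ω = 2πf = 29150 rad/s
X_L = ωL = 2.27 Ω
Z = 20.1 + j2.27 Ω
|Z| = √(20.1² + 2.27²) = 20.2 Ω
∠Z = arctan(2.27/20.1) = 6.45°
I = V/|Z| = 756 mA
P = VI cos φ = 15.3 × 0.756 × cos(6.45°) = 11.5 W

11.5 W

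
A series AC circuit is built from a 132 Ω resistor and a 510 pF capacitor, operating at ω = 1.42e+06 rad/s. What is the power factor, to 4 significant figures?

0.09516

X_C = 1/(ωC) = 1381 Ω
Z = 132.0 − j1381 Ω
|Z| = √(132.0² + 1381²) = 1387 Ω
∠Z = arctan(-1381/132.0) = -84.54°
cos φ = cos(-84.54°) = 0.09516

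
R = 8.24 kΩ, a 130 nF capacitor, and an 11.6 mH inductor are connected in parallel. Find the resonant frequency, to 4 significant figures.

4.098 kHz

ω₀ = 1/√(LC) = 1/√(0.0116 × 1.3e-07) = 25750 rad/s
f₀ = ω₀/(2π) = 4.098 kHz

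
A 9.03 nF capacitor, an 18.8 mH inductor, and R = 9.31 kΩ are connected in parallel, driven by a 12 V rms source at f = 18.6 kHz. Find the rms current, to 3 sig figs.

7.32 mA

ω = 2πf = 116900 rad/s
X_L = ωL = 2200 Ω
X_C = 1/(ωC) = 948 Ω
Parallel: admittances add. Y = 1/R + 1/(jωL) + jωC
Y = (0.000107 + j0.000600) S
|Y| = 0.000610 S → |Z| = 1/|Y| = 1640 Ω, ∠Z = −∠Y = -79.9°
I = V/|Z| = 12/1640 = 7.32 mA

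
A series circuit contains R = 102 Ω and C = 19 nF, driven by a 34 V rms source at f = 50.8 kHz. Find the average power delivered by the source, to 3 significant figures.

ω = 2πf = 319200 rad/s
X_C = 1/(ωC) = 165 Ω
Z = 102 − j165 Ω
|Z| = √(102² + 165²) = 194 Ω
∠Z = arctan(-165/102) = -58.3°
I = V/|Z| = 175 mA
P = VI cos φ = 34 × 0.175 × cos(-58.3°) = 3.14 W

3.14 W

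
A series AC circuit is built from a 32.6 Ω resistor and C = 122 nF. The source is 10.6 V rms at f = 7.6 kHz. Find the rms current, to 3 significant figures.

ω = 2πf = 47750 rad/s
X_C = 1/(ωC) = 172 Ω
Z = 32.6 − j172 Ω
|Z| = √(32.6² + 172²) = 175 Ω
I = V/|Z| = 10.6/175 = 60.7 mA

60.7 mA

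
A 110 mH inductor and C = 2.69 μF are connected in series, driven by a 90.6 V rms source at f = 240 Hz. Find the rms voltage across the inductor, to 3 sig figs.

186 V

ω = 2πf = 1508 rad/s
X_L = ωL = 166 Ω
X_C = 1/(ωC) = 247 Ω
Net reactance X = X_L − X_C = -80.6 Ω
Z = − j80.6 Ω
|Z| = √(0² + 80.6²) = 80.6 Ω
I = V/|Z| = 1.12 A
V_L = I·|Z_L| = 1.12 × 166 = 186 V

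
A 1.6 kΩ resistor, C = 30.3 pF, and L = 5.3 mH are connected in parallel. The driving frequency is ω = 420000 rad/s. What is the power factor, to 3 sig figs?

0.820

X_L = ωL = 2230 Ω
X_C = 1/(ωC) = 78600 Ω
Parallel: admittances add. Y = 1/R + 1/(jωL) + jωC
Y = (0.000625 − j0.000437) S
|Y| = 0.000762 S → |Z| = 1/|Y| = 1310 Ω, ∠Z = −∠Y = 34.9°
cos φ = cos(34.9°) = 0.820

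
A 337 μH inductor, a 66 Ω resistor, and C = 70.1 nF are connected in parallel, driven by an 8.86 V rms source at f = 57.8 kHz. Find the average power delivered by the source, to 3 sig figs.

ω = 2πf = 363200 rad/s
X_L = ωL = 122 Ω
X_C = 1/(ωC) = 39.3 Ω
Parallel: admittances add. Y = 1/R + 1/(jωL) + jωC
Y = (0.0152 + j0.0173) S
|Y| = 0.0230 S → |Z| = 1/|Y| = 43.5 Ω, ∠Z = −∠Y = -48.8°
I = V/|Z| = 204 mA
P = VI cos φ = 8.86 × 0.204 × cos(-48.8°) = 1.19 W

1.19 W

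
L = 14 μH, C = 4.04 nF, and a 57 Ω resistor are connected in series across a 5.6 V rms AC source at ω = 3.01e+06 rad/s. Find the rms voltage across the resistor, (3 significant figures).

4.58 V

X_L = ωL = 42.1 Ω
X_C = 1/(ωC) = 82.2 Ω
Net reactance X = X_L − X_C = -40.1 Ω
Z = 57.0 − j40.1 Ω
|Z| = √(57.0² + 40.1²) = 69.7 Ω
I = V/|Z| = 80.4 mA
V_R = I·|Z_R| = 0.0804 × 57.0 = 4.58 V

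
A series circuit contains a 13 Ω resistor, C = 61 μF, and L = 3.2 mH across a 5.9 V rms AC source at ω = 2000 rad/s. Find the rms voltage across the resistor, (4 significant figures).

5.844 V

X_L = ωL = 6.400 Ω
X_C = 1/(ωC) = 8.197 Ω
Net reactance X = X_L − X_C = -1.797 Ω
Z = 13.00 − j1.797 Ω
|Z| = √(13.00² + 1.797²) = 13.12 Ω
I = V/|Z| = 449.6 mA
V_R = I·|Z_R| = 0.4496 × 13.00 = 5.844 V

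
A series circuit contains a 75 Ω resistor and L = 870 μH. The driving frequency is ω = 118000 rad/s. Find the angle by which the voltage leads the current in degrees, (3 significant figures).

53.8°

X_L = ωL = 103 Ω
Z = 75.0 + j103 Ω
|Z| = √(75.0² + 103²) = 127 Ω
∠Z = arctan(103/75.0) = 53.8°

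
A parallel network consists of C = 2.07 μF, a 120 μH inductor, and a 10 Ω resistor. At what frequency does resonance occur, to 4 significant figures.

10.10 kHz

ω₀ = 1/√(LC) = 1/√(0.00012 × 2.07e-06) = 63450 rad/s
f₀ = ω₀/(2π) = 10.10 kHz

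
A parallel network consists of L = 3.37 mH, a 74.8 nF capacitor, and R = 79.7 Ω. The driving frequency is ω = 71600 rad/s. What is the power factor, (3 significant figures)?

X_L = ωL = 241 Ω
X_C = 1/(ωC) = 187 Ω
Parallel: admittances add. Y = 1/R + 1/(jωL) + jωC
Y = (0.0125 + j0.00121) S
|Y| = 0.0126 S → |Z| = 1/|Y| = 79.3 Ω, ∠Z = −∠Y = -5.51°
cos φ = cos(-5.51°) = 0.995

0.995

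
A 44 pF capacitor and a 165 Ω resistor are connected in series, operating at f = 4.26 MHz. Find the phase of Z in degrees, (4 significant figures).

ω = 2πf = 2.677e+07 rad/s
X_C = 1/(ωC) = 849.1 Ω
Z = 165.0 − j849.1 Ω
|Z| = √(165.0² + 849.1²) = 865.0 Ω
∠Z = arctan(-849.1/165.0) = -79.00°

-79.00°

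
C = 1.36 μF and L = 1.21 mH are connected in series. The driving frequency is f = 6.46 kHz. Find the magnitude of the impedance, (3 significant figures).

ω = 2πf = 40590 rad/s
X_L = ωL = 49.1 Ω
X_C = 1/(ωC) = 18.1 Ω
Net reactance X = X_L − X_C = 31.0 Ω
Z = j31.0 Ω
|Z| = √(0² + 31.0²) = 31.0 Ω

31.0 Ω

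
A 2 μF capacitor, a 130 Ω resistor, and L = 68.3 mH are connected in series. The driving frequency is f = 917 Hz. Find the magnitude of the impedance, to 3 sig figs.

333 Ω

ω = 2πf = 5762 rad/s
X_L = ωL = 394 Ω
X_C = 1/(ωC) = 86.8 Ω
Net reactance X = X_L − X_C = 307 Ω
Z = 130 + j307 Ω
|Z| = √(130² + 307²) = 333 Ω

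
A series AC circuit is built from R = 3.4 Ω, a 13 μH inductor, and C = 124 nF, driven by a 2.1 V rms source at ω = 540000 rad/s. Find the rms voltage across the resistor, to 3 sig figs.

X_L = ωL = 7.02 Ω
X_C = 1/(ωC) = 14.9 Ω
Net reactance X = X_L − X_C = -7.91 Ω
Z = 3.40 − j7.91 Ω
|Z| = √(3.40² + 7.91²) = 8.61 Ω
I = V/|Z| = 244 mA
V_R = I·|Z_R| = 0.244 × 3.40 = 0.829 V

0.829 V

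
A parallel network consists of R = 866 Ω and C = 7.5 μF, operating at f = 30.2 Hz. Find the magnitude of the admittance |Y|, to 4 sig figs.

1.833 mS

ω = 2πf = 189.8 rad/s
X_C = 1/(ωC) = 702.7 Ω
Parallel: admittances add. Y = 1/R + jωC
Y = (0.001155 + j0.001423) S
|Y| = 0.001833 S → |Z| = 1/|Y| = 545.6 Ω, ∠Z = −∠Y = -50.94°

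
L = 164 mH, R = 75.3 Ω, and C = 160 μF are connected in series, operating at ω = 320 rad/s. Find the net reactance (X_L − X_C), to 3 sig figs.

X_L = ωL = 52.5 Ω
X_C = 1/(ωC) = 19.5 Ω
X = 52.5 − 19.5 = 32.9 Ω

32.9 Ω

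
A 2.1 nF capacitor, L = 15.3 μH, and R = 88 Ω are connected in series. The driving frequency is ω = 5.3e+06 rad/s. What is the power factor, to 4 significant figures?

X_L = ωL = 81.09 Ω
X_C = 1/(ωC) = 89.85 Ω
Net reactance X = X_L − X_C = -8.757 Ω
Z = 88.00 − j8.757 Ω
|Z| = √(88.00² + 8.757²) = 88.43 Ω
∠Z = arctan(-8.757/88.00) = -5.683°
cos φ = cos(-5.683°) = 0.9951

0.9951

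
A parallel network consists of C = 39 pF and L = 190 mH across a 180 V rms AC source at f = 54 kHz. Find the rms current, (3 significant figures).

410 μA

ω = 2πf = 339300 rad/s
X_L = ωL = 64500 Ω
X_C = 1/(ωC) = 75600 Ω
Parallel: admittances add. Y = 1/(jωL) + jωC
Y = (0 − j2.28e-06) S
|Y| = 2.28e-06 S → |Z| = 1/|Y| = 439000 Ω, ∠Z = −∠Y = 90.0°
I = V/|Z| = 180/439000 = 410 μA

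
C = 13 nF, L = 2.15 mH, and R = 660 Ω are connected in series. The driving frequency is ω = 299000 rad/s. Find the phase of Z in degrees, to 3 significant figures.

X_L = ωL = 643 Ω
X_C = 1/(ωC) = 257 Ω
Net reactance X = X_L − X_C = 386 Ω
Z = 660 + j386 Ω
|Z| = √(660² + 386²) = 764 Ω
∠Z = arctan(386/660) = 30.3°

30.3°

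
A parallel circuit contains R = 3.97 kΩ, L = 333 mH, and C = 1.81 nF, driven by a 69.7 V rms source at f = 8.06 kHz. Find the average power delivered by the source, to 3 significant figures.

1.22 W

ω = 2πf = 50640 rad/s
X_L = ωL = 16900 Ω
X_C = 1/(ωC) = 10900 Ω
Parallel: admittances add. Y = 1/R + 1/(jωL) + jωC
Y = (0.000252 + j3.24e-05) S
|Y| = 0.000254 S → |Z| = 1/|Y| = 3940 Ω, ∠Z = −∠Y = -7.32°
I = V/|Z| = 17.7 mA
P = VI cos φ = 69.7 × 0.0177 × cos(-7.32°) = 1.22 W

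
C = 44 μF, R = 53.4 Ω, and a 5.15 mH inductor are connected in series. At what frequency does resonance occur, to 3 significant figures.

ω₀ = 1/√(LC) = 1/√(0.00515 × 4.4e-05) = 2101 rad/s
f₀ = ω₀/(2π) = 334 Hz

334 Hz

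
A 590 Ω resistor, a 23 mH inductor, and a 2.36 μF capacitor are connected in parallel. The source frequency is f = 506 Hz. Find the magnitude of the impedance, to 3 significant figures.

156 Ω

ω = 2πf = 3179 rad/s
X_L = ωL = 73.1 Ω
X_C = 1/(ωC) = 133 Ω
Parallel: admittances add. Y = 1/R + 1/(jωL) + jωC
Y = (0.00169 − j0.00617) S
|Y| = 0.00640 S → |Z| = 1/|Y| = 156 Ω, ∠Z = −∠Y = 74.6°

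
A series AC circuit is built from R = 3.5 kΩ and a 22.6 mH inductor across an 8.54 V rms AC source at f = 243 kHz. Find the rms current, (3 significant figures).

246 μA

ω = 2πf = 1.527e+06 rad/s
X_L = ωL = 34500 Ω
Z = 3500 + j34500 Ω
|Z| = √(3500² + 34500²) = 34700 Ω
I = V/|Z| = 8.54/34700 = 246 μA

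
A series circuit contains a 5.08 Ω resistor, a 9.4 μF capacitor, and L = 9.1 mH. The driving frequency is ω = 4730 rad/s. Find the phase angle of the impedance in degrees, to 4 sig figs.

X_L = ωL = 43.04 Ω
X_C = 1/(ωC) = 22.49 Ω
Net reactance X = X_L − X_C = 20.55 Ω
Z = 5.080 + j20.55 Ω
|Z| = √(5.080² + 20.55²) = 21.17 Ω
∠Z = arctan(20.55/5.080) = 76.12°

76.12°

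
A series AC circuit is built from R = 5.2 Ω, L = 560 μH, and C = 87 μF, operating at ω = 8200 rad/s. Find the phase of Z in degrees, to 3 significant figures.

31.5°

X_L = ωL = 4.59 Ω
X_C = 1/(ωC) = 1.40 Ω
Net reactance X = X_L − X_C = 3.19 Ω
Z = 5.20 + j3.19 Ω
|Z| = √(5.20² + 3.19²) = 6.10 Ω
∠Z = arctan(3.19/5.20) = 31.5°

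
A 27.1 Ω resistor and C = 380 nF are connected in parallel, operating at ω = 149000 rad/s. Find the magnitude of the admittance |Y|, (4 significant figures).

67.58 mS

X_C = 1/(ωC) = 17.66 Ω
Parallel: admittances add. Y = 1/R + jωC
Y = (0.03690 + j0.05662) S
|Y| = 0.06758 S → |Z| = 1/|Y| = 14.80 Ω, ∠Z = −∠Y = -56.91°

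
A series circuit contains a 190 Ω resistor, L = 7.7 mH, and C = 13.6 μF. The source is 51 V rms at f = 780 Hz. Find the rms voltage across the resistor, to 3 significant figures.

50.6 V

ω = 2πf = 4901 rad/s
X_L = ωL = 37.7 Ω
X_C = 1/(ωC) = 15.0 Ω
Net reactance X = X_L − X_C = 22.7 Ω
Z = 190 + j22.7 Ω
|Z| = √(190² + 22.7²) = 191 Ω
I = V/|Z| = 267 mA
V_R = I·|Z_R| = 0.267 × 190 = 50.6 V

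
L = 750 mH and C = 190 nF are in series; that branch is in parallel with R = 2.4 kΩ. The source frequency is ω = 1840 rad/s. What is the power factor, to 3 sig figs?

X_L = ωL = 1380 Ω
X_C = 1/(ωC) = 2860 Ω
Branch 1: Z₁ = R = 2400 Ω
Branch 2 (series LC): Z₂ = j(X_L − X_C) = −j1480 Ω
Parallel: Z = Z₁Z₂/(Z₁+Z₂), |Z| = 1260 Ω, ∠Z = -58.3°
cos φ = cos(-58.3°) = 0.525

0.525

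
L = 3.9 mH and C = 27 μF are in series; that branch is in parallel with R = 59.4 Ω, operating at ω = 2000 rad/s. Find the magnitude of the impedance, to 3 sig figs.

X_L = ωL = 7.80 Ω
X_C = 1/(ωC) = 18.5 Ω
Branch 1: Z₁ = R = 59.4 Ω
Branch 2 (series LC): Z₂ = j(X_L − X_C) = −j10.7 Ω
Parallel: Z = Z₁Z₂/(Z₁+Z₂), |Z| = 10.5 Ω, ∠Z = -79.8°

10.5 Ω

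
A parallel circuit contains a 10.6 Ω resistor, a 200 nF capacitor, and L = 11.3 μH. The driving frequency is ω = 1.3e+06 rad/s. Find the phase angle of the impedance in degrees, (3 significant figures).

X_L = ωL = 14.7 Ω
X_C = 1/(ωC) = 3.85 Ω
Parallel: admittances add. Y = 1/R + 1/(jωL) + jωC
Y = (0.0943 + j0.192) S
|Y| = 0.214 S → |Z| = 1/|Y| = 4.68 Ω, ∠Z = −∠Y = -63.8°

-63.8°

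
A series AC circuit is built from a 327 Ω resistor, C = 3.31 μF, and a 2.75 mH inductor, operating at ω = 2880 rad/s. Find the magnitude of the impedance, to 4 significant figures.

X_L = ωL = 7.920 Ω
X_C = 1/(ωC) = 104.9 Ω
Net reactance X = X_L − X_C = -96.98 Ω
Z = 327.0 − j96.98 Ω
|Z| = √(327.0² + 96.98²) = 341.1 Ω

341.1 Ω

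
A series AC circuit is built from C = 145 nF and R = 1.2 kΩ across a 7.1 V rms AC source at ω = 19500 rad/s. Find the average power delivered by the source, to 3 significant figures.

38.7 mW

X_C = 1/(ωC) = 354 Ω
Z = 1200 − j354 Ω
|Z| = √(1200² + 354²) = 1250 Ω
∠Z = arctan(-354/1200) = -16.4°
I = V/|Z| = 5.68 mA
P = VI cos φ = 7.1 × 0.00568 × cos(-16.4°) = 38.7 mW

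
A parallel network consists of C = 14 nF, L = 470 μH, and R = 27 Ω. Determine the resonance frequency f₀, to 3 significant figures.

ω₀ = 1/√(LC) = 1/√(0.00047 × 1.4e-08) = 389800 rad/s
f₀ = ω₀/(2π) = 62.0 kHz

62.0 kHz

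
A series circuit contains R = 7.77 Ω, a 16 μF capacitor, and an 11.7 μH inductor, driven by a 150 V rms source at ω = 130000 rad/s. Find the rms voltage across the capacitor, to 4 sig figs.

9.199 V

X_L = ωL = 1.521 Ω
X_C = 1/(ωC) = 0.4808 Ω
Net reactance X = X_L − X_C = 1.040 Ω
Z = 7.770 + j1.040 Ω
|Z| = √(7.770² + 1.040²) = 7.839 Ω
I = V/|Z| = 19.13 A
V_C = I·|Z_C| = 19.13 × 0.4808 = 9.199 V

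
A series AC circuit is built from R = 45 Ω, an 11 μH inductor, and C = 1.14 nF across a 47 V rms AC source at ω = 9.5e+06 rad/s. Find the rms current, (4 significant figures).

1.008 A

X_L = ωL = 104.5 Ω
X_C = 1/(ωC) = 92.34 Ω
Net reactance X = X_L − X_C = 12.16 Ω
Z = 45.00 + j12.16 Ω
|Z| = √(45.00² + 12.16²) = 46.62 Ω
I = V/|Z| = 47/46.62 = 1.008 A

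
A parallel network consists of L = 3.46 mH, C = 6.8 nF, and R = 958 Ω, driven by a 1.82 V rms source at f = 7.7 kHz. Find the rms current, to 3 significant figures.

10.4 mA

ω = 2πf = 48380 rad/s
X_L = ωL = 167 Ω
X_C = 1/(ωC) = 3040 Ω
Parallel: admittances add. Y = 1/R + 1/(jωL) + jωC
Y = (0.00104 − j0.00564) S
|Y| = 0.00574 S → |Z| = 1/|Y| = 174 Ω, ∠Z = −∠Y = 79.5°
I = V/|Z| = 1.82/174 = 10.4 mA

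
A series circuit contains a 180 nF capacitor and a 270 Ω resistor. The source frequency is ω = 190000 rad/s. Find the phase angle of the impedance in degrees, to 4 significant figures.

-6.181°

X_C = 1/(ωC) = 29.24 Ω
Z = 270.0 − j29.24 Ω
|Z| = √(270.0² + 29.24²) = 271.6 Ω
∠Z = arctan(-29.24/270.0) = -6.181°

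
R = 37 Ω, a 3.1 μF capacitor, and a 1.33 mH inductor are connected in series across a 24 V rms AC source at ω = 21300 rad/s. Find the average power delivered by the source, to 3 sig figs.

X_L = ωL = 28.3 Ω
X_C = 1/(ωC) = 15.1 Ω
Net reactance X = X_L − X_C = 13.2 Ω
Z = 37.0 + j13.2 Ω
|Z| = √(37.0² + 13.2²) = 39.3 Ω
∠Z = arctan(13.2/37.0) = 19.6°
I = V/|Z| = 611 mA
P = VI cos φ = 24 × 0.611 × cos(19.6°) = 13.8 W

13.8 W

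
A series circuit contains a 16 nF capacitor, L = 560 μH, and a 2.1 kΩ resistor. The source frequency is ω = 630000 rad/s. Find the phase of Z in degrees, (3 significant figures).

6.89°

X_L = ωL = 353 Ω
X_C = 1/(ωC) = 99.2 Ω
Net reactance X = X_L − X_C = 254 Ω
Z = 2100 + j254 Ω
|Z| = √(2100² + 254²) = 2120 Ω
∠Z = arctan(254/2100) = 6.89°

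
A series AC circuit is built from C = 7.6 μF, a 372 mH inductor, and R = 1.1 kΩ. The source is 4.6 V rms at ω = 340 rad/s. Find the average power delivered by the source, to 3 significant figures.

X_L = ωL = 126 Ω
X_C = 1/(ωC) = 387 Ω
Net reactance X = X_L − X_C = -261 Ω
Z = 1100 − j261 Ω
|Z| = √(1100² + 261²) = 1130 Ω
∠Z = arctan(-261/1100) = -13.3°
I = V/|Z| = 4.07 mA
P = VI cos φ = 4.6 × 0.00407 × cos(-13.3°) = 18.2 mW

18.2 mW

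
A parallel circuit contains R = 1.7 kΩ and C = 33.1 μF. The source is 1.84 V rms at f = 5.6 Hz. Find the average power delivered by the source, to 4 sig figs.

ω = 2πf = 35.19 rad/s
X_C = 1/(ωC) = 858.6 Ω
Parallel: admittances add. Y = 1/R + jωC
Y = (0.0005882 + j0.001165) S
|Y| = 0.001305 S → |Z| = 1/|Y| = 766.4 Ω, ∠Z = −∠Y = -63.20°
I = V/|Z| = 2.401 mA
P = VI cos φ = 1.84 × 0.002401 × cos(-63.20°) = 1.992 mW

1.992 mW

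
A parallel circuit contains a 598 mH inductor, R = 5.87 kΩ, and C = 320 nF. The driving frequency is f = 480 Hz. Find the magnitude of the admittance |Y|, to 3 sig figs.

ω = 2πf = 3016 rad/s
X_L = ωL = 1800 Ω
X_C = 1/(ωC) = 1040 Ω
Parallel: admittances add. Y = 1/R + 1/(jωL) + jωC
Y = (0.000170 + j0.000411) S
|Y| = 0.000445 S → |Z| = 1/|Y| = 2250 Ω, ∠Z = −∠Y = -67.5°

445 μS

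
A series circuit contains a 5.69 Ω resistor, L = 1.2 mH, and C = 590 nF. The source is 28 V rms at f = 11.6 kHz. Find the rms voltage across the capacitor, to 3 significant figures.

ω = 2πf = 72880 rad/s
X_L = ωL = 87.5 Ω
X_C = 1/(ωC) = 23.3 Ω
Net reactance X = X_L − X_C = 64.2 Ω
Z = 5.69 + j64.2 Ω
|Z| = √(5.69² + 64.2²) = 64.5 Ω
I = V/|Z| = 434 mA
V_C = I·|Z_C| = 0.434 × 23.3 = 10.1 V

10.1 V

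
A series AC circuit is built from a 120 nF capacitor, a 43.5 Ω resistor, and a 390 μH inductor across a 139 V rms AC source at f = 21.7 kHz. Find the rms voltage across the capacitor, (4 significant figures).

ω = 2πf = 136300 rad/s
X_L = ωL = 53.17 Ω
X_C = 1/(ωC) = 61.12 Ω
Net reactance X = X_L − X_C = -7.945 Ω
Z = 43.50 − j7.945 Ω
|Z| = √(43.50² + 7.945²) = 44.22 Ω
I = V/|Z| = 3.143 A
V_C = I·|Z_C| = 3.143 × 61.12 = 192.1 V

192.1 V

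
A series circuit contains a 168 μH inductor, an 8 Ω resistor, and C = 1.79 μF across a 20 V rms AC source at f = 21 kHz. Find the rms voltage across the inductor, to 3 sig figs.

22.6 V

ω = 2πf = 131900 rad/s
X_L = ωL = 22.2 Ω
X_C = 1/(ωC) = 4.23 Ω
Net reactance X = X_L − X_C = 17.9 Ω
Z = 8.00 + j17.9 Ω
|Z| = √(8.00² + 17.9²) = 19.6 Ω
I = V/|Z| = 1.02 A
V_L = I·|Z_L| = 1.02 × 22.2 = 22.6 V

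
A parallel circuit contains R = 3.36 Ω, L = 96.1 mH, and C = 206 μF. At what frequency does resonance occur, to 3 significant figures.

35.8 Hz

ω₀ = 1/√(LC) = 1/√(0.0961 × 0.000206) = 224.8 rad/s
f₀ = ω₀/(2π) = 35.8 Hz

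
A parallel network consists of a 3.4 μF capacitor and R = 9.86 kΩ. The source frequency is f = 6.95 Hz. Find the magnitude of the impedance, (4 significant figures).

ω = 2πf = 43.67 rad/s
X_C = 1/(ωC) = 6735 Ω
Parallel: admittances add. Y = 1/R + jωC
Y = (0.0001014 + j0.0001485) S
|Y| = 0.0001798 S → |Z| = 1/|Y| = 5562 Ω, ∠Z = −∠Y = -55.66°

5562 Ω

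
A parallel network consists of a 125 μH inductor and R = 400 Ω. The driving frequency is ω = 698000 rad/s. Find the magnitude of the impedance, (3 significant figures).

X_L = ωL = 87.2 Ω
Parallel: admittances add. Y = 1/R + 1/(jωL)
Y = (0.00250 − j0.0115) S
|Y| = 0.0117 S → |Z| = 1/|Y| = 85.2 Ω, ∠Z = −∠Y = 77.7°

85.2 Ω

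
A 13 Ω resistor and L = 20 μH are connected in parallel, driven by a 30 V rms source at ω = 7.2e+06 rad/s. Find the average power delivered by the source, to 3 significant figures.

69.2 W

X_L = ωL = 144 Ω
Parallel: admittances add. Y = 1/R + 1/(jωL)
Y = (0.0769 − j0.00694) S
|Y| = 0.0772 S → |Z| = 1/|Y| = 12.9 Ω, ∠Z = −∠Y = 5.16°
I = V/|Z| = 2.32 A
P = VI cos φ = 30 × 2.32 × cos(5.16°) = 69.2 W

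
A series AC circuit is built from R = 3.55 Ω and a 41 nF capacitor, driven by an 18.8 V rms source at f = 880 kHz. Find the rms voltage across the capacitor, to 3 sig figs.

ω = 2πf = 5.529e+06 rad/s
X_C = 1/(ωC) = 4.41 Ω
Z = 3.55 − j4.41 Ω
|Z| = √(3.55² + 4.41²) = 5.66 Ω
I = V/|Z| = 3.32 A
V_C = I·|Z_C| = 3.32 × 4.41 = 14.6 V

14.6 V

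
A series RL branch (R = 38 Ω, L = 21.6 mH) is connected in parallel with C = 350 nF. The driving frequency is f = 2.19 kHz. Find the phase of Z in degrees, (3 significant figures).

ω = 2πf = 13760 rad/s
X_L = ωL = 297 Ω
X_C = 1/(ωC) = 208 Ω
Branch 1 (R+jX_L): Z₁ = 38.0 + j297 Ω, |Z₁| = 300 Ω
Branch 2 (−jX_C): Z₂ = −j208 Ω
Parallel: Z = Z₁Z₂/(Z₁+Z₂), |Z| = 639 Ω, ∠Z = -74.3°

-74.3°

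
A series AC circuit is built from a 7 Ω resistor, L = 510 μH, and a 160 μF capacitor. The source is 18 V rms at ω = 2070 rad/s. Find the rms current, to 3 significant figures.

X_L = ωL = 1.06 Ω
X_C = 1/(ωC) = 3.02 Ω
Net reactance X = X_L − X_C = -1.96 Ω
Z = 7.00 − j1.96 Ω
|Z| = √(7.00² + 1.96²) = 7.27 Ω
I = V/|Z| = 18/7.27 = 2.48 A

2.48 A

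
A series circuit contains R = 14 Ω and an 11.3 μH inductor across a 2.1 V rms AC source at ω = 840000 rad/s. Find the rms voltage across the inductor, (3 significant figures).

X_L = ωL = 9.49 Ω
Z = 14.0 + j9.49 Ω
|Z| = √(14.0² + 9.49²) = 16.9 Ω
I = V/|Z| = 124 mA
V_L = I·|Z_L| = 0.124 × 9.49 = 1.18 V

1.18 V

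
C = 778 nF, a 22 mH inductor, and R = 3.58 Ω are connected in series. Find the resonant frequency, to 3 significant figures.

ω₀ = 1/√(LC) = 1/√(0.022 × 7.78e-07) = 7644 rad/s
f₀ = ω₀/(2π) = 1.22 kHz

1.22 kHz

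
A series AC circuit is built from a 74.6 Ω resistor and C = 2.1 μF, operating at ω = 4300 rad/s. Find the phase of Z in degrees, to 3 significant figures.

-56.0°

X_C = 1/(ωC) = 111 Ω
Z = 74.6 − j111 Ω
|Z| = √(74.6² + 111²) = 134 Ω
∠Z = arctan(-111/74.6) = -56.0°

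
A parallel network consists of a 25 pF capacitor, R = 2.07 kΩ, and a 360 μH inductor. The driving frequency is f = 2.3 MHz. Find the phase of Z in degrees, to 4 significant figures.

ω = 2πf = 1.445e+07 rad/s
X_L = ωL = 5202 Ω
X_C = 1/(ωC) = 2768 Ω
Parallel: admittances add. Y = 1/R + 1/(jωL) + jωC
Y = (0.0004831 + j0.0001691) S
|Y| = 0.0005118 S → |Z| = 1/|Y| = 1954 Ω, ∠Z = −∠Y = -19.29°

-19.29°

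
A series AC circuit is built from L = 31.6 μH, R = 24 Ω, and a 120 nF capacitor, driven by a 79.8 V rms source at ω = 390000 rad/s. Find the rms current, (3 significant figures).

3.11 A

X_L = ωL = 12.3 Ω
X_C = 1/(ωC) = 21.4 Ω
Net reactance X = X_L − X_C = -9.04 Ω
Z = 24.0 − j9.04 Ω
|Z| = √(24.0² + 9.04²) = 25.6 Ω
I = V/|Z| = 79.8/25.6 = 3.11 A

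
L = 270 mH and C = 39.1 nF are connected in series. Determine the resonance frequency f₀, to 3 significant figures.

ω₀ = 1/√(LC) = 1/√(0.27 × 3.91e-08) = 9733 rad/s
f₀ = ω₀/(2π) = 1.55 kHz

1.55 kHz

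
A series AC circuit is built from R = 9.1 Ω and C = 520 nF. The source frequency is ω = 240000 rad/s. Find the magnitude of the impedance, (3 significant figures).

12.1 Ω

X_C = 1/(ωC) = 8.01 Ω
Z = 9.10 − j8.01 Ω
|Z| = √(9.10² + 8.01²) = 12.1 Ω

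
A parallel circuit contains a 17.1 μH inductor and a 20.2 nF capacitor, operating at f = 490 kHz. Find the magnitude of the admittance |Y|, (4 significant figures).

ω = 2πf = 3.079e+06 rad/s
X_L = ωL = 52.65 Ω
X_C = 1/(ωC) = 16.08 Ω
Parallel: admittances add. Y = 1/(jωL) + jωC
Y = (0 + j0.04320) S
|Y| = 0.04320 S → |Z| = 1/|Y| = 23.15 Ω, ∠Z = −∠Y = -90.00°

43.20 mS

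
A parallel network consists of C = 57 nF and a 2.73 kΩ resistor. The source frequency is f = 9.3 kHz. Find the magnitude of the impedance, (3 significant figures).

298 Ω

ω = 2πf = 58430 rad/s
X_C = 1/(ωC) = 300 Ω
Parallel: admittances add. Y = 1/R + jωC
Y = (0.000366 + j0.00333) S
|Y| = 0.00335 S → |Z| = 1/|Y| = 298 Ω, ∠Z = −∠Y = -83.7°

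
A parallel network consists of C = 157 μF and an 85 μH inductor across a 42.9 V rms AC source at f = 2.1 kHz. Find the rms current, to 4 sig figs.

ω = 2πf = 13190 rad/s
X_L = ωL = 1.122 Ω
X_C = 1/(ωC) = 0.4827 Ω
Parallel: admittances add. Y = 1/(jωL) + jωC
Y = (0 + j1.180) S
|Y| = 1.180 S → |Z| = 1/|Y| = 0.8475 Ω, ∠Z = −∠Y = -90.00°
I = V/|Z| = 42.9/0.8475 = 50.62 A

50.62 A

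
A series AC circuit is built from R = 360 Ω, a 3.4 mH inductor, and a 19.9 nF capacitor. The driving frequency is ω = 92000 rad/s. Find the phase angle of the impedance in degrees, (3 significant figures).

X_L = ωL = 313 Ω
X_C = 1/(ωC) = 546 Ω
Net reactance X = X_L − X_C = -233 Ω
Z = 360 − j233 Ω
|Z| = √(360² + 233²) = 429 Ω
∠Z = arctan(-233/360) = -33.0°

-33.0°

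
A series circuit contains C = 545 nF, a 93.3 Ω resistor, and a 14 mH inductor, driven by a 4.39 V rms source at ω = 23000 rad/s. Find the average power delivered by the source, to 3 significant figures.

X_L = ωL = 322 Ω
X_C = 1/(ωC) = 79.8 Ω
Net reactance X = X_L − X_C = 242 Ω
Z = 93.3 + j242 Ω
|Z| = √(93.3² + 242²) = 260 Ω
∠Z = arctan(242/93.3) = 68.9°
I = V/|Z| = 16.9 mA
P = VI cos φ = 4.39 × 0.0169 × cos(68.9°) = 26.7 mW

26.7 mW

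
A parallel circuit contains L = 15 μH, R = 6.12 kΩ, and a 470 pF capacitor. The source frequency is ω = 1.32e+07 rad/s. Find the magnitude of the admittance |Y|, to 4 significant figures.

1.165 mS

X_L = ωL = 198.0 Ω
X_C = 1/(ωC) = 161.2 Ω
Parallel: admittances add. Y = 1/R + 1/(jωL) + jωC
Y = (0.0001634 + j0.001153) S
|Y| = 0.001165 S → |Z| = 1/|Y| = 858.4 Ω, ∠Z = −∠Y = -81.94°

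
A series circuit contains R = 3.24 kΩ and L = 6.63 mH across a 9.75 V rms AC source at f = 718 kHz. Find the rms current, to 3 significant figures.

324 μA

ω = 2πf = 4.511e+06 rad/s
X_L = ωL = 29900 Ω
Z = 3240 + j29900 Ω
|Z| = √(3240² + 29900²) = 30100 Ω
I = V/|Z| = 9.75/30100 = 324 μA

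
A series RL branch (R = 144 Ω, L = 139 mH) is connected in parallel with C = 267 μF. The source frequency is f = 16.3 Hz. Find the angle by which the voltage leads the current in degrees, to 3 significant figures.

ω = 2πf = 102.4 rad/s
X_L = ωL = 14.2 Ω
X_C = 1/(ωC) = 36.6 Ω
Branch 1 (R+jX_L): Z₁ = 144 + j14.2 Ω, |Z₁| = 145 Ω
Branch 2 (−jX_C): Z₂ = −j36.6 Ω
Parallel: Z = Z₁Z₂/(Z₁+Z₂), |Z| = 36.3 Ω, ∠Z = -75.5°

-75.5°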